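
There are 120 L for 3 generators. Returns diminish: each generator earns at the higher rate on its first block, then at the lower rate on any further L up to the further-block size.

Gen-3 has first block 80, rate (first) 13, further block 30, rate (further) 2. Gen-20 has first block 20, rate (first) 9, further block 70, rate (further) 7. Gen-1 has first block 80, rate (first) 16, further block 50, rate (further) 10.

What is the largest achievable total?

Order all 6 blocks by rate: Gen-1/T1 16 > Gen-3/T1 13 > Gen-1/T2 10 > Gen-20/T1 9 > Gen-20/T2 7 > Gen-3/T2 2.
Gen-1 T1 at 16: fill all 80 → 40 left.
Gen-3/T1: +40 of 80 at 13; pool empty.
Total = 16×80 + 13×40 = 1800.

1800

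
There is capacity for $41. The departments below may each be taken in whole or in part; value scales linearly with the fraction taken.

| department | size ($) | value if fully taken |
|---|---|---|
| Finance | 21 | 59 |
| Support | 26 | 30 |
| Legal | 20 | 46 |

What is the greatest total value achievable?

Sort by value density: Finance 59/21≈2.81, Legal 46/20≈2.3, Support 30/26≈1.15.
Finance: take in full, 21 $ for value 59 — 20 left.
All 20 $ of Legal fit (value 46) — 0 remain.
Total value = 105.

105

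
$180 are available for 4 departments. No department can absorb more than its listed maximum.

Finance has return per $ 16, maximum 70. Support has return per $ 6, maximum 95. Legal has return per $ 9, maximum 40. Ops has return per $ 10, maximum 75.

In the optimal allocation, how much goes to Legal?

35

Highest return per $ first: Finance 16 > Ops 10 > Legal 9 > Support 6.
Give Finance 70 to hit its cap of 70 — 110 left.
Give Ops 75 to hit its cap of 75 — 35 left.
Legal: +35 (room for 40) → 35. Pool exhausted.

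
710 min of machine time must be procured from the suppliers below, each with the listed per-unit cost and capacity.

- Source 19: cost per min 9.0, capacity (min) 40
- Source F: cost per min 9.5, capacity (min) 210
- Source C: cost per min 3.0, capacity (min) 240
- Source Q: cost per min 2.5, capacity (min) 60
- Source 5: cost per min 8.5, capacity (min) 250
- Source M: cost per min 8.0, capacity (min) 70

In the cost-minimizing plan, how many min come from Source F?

50

Fill from the cheapest supplier first.
Source Q at 2.5: take all 60 min — 650 still needed.
Source C at 3.0: take all 240 min — 410 still needed.
Source M (8.0): use full 70 — 340 min to go.
Source 5 at 8.5: take all 250 min — 90 still needed.
Source 19 (9.0): use full 40 — 50 min to go.
Source F (9.5): take the remaining 50 — done.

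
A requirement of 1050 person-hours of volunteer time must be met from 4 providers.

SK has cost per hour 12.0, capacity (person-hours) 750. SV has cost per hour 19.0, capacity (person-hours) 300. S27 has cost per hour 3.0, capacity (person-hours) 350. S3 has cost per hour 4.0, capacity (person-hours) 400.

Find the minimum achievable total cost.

6250

Cheapest first:
S27 (3.0): use full 350 — 700 person-hours to go.
S3 (4.0): use full 400 — 300 person-hours to go.
SK at 12.0: take 300 of its 750 — requirement met.
SV: unused.
Cost = 350×3.0 + 400×4.0 + 300×12.0 = 6250.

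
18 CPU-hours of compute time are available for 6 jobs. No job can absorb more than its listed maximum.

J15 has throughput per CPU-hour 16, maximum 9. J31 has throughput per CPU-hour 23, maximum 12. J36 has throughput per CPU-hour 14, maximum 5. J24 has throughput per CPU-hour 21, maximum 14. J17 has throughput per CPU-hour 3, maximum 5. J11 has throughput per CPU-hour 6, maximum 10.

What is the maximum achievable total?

402

Highest throughput per CPU-hour first: J31 23 > J24 21 > J15 16 > J36 14 > J11 6 > J17 3.
J31 takes 12 to reach its cap of 12 — 6 left.
J24 has room for 14 but only 6 remain, so it gets 6.
Total = 23×12 + 21×6 = 402.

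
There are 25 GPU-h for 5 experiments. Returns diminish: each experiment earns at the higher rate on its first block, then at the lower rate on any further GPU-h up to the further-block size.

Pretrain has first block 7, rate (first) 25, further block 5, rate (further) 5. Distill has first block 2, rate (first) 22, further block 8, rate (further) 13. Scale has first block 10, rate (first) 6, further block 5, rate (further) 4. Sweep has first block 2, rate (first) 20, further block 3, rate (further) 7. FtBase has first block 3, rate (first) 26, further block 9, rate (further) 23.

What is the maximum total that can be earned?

Treat each block as its own option and order by rate: FtBase/first 26 > Pretrain/first 25 > FtBase/second 23 > Distill/first 22 > Sweep/first 20 > Distill/second 13 > Sweep/second 7 > Scale/first 6 > Pretrain/second 5 > Scale/second 4.
FtBase first at 26: fill all 3 — 22 left.
Fill Pretrain first block (7 at 25) — 15 left.
Fill FtBase second block (9 at 23) — 6 left.
Fill Distill first block (2 at 22) — 4 left.
Sweep/first (20): +2 — 2 left.
Distill/second: +2 of 8 at 13; pool empty.
Total = 26×3 + 25×7 + 23×9 + 22×2 + 20×2 + 13×2 = 570.

570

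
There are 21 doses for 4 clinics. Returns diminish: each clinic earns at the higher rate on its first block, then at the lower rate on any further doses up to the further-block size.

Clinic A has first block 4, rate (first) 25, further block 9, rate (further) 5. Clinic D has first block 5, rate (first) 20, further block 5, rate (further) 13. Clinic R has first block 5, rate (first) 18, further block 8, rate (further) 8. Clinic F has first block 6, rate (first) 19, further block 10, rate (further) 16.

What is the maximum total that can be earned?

420

Rank every tier by rate: Clinic A/tier1 25 > Clinic D/tier1 20 > Clinic F/tier1 19 > Clinic R/tier1 18 > Clinic F/tier2 16 > Clinic D/tier2 13 > Clinic R/tier2 8 > Clinic A/tier2 5.
Clinic A/tier1 (25): +4 ; 17 left.
Fill Clinic D tier1 block (5 at 20) ; 12 left.
Clinic F/tier1 (19): +6 ; 6 left.
Clinic R/tier1 (18): +5 ; 1 left.
Clinic F tier2 at 16: only 1 left, fill 1.
Total = 25×4 + 20×5 + 19×6 + 18×5 + 16×1 = 420.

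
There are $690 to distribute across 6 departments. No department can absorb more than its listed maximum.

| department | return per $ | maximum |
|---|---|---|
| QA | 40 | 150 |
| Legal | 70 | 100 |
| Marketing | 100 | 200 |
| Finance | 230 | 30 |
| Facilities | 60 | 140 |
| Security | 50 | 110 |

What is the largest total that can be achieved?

52200

Rank by return per $: Finance 230 > Marketing 100 > Legal 70 > Facilities 60 > Security 50 > QA 40.
Give Finance 30 to hit its cap of 30 → 660 left.
Give Marketing 200 to hit its cap of 200 → 460 left.
Legal takes 100 to reach its cap of 100 → 360 left.
Give Facilities 140 to hit its cap of 140 → 220 left.
Give Security 110 to hit its cap of 110 → 110 left.
Only 110 left; QA takes them to reach 110.
Total = 40×110 + 70×100 + 100×200 + 230×30 + 60×140 + 50×110 = 52200.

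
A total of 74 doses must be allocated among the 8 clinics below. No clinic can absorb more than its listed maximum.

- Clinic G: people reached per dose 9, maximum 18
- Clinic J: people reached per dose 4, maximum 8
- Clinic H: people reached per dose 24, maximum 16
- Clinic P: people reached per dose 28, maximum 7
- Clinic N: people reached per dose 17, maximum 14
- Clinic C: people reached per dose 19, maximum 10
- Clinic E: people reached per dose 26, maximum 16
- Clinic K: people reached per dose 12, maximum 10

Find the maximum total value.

1553

Rank by people reached per dose: Clinic P 28 > Clinic E 26 > Clinic H 24 > Clinic C 19 > Clinic N 17 > Clinic K 12 > Clinic G 9 > Clinic J 4.
Clinic P takes 7 to reach its cap of 7 → 67 left.
Give Clinic E 16 to hit its cap of 16 → 51 left.
Clinic H: +16 to 16 (cap) → 35 left.
Clinic C: +10 to 10 (cap) → 25 left.
Clinic N takes 14 to reach its cap of 14 → 11 left.
Clinic K takes 10 to reach its cap of 10 → 1 left.
Clinic G: +1 (room for 18) → 1. Pool exhausted.
Total = 9×1 + 24×16 + 28×7 + 17×14 + 19×10 + 26×16 + 12×10 = 1553.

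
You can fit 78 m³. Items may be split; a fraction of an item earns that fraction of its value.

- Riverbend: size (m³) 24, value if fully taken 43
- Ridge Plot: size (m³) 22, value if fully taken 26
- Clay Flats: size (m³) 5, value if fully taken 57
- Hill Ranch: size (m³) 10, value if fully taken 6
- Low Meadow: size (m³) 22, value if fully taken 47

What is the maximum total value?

176

Sort by value density: Clay Flats 57/5≈11.4, Low Meadow 47/22≈2.14, Riverbend 43/24≈1.79, Ridge Plot 26/22≈1.18, Hill Ranch 6/10≈0.6.
Take all of Clay Flats (5 m³, value 57) ; 73 m³ left.
Take all of Low Meadow (22 m³, value 47) ; 51 m³ left.
Take all of Riverbend (24 m³, value 43) ; 27 m³ left.
Ridge Plot: take in full, 22 m³ for value 26 ; 5 left.
5 m³ left: a 5/10 share of Hill Ranch gives 6×5/10 = 3.
Total value = 176.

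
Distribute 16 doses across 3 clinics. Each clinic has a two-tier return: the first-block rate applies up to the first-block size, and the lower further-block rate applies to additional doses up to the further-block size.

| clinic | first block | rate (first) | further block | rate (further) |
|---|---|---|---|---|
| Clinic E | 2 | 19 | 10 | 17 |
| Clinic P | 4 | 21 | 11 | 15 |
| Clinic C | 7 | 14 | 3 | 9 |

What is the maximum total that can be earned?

Treat each block as its own option and order by rate: Clinic P/T1 21 > Clinic E/T1 19 > Clinic E/T2 17 > Clinic P/T2 15 > Clinic C/T1 14 > Clinic C/T2 9.
Clinic P/T1 (21): +4 ; 12 left.
Fill Clinic E T1 block (2 at 19) ; 10 left.
Clinic E/T2 (17): +10 ; 0 left.
Total = 21×4 + 19×2 + 17×10 = 292.

292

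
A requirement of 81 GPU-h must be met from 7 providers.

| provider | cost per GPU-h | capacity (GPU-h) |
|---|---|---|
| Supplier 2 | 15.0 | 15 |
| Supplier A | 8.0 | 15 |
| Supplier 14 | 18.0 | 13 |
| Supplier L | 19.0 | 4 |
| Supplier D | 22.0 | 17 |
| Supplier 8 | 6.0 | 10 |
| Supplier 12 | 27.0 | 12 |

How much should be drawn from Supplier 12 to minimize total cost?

7

Cheapest first:
Take 10 from Supplier 8 at 6.0 ; need 71 more.
Take 15 from Supplier A at 8.0 ; need 56 more.
Supplier 2 (15.0): use full 15 ; 41 GPU-h to go.
Supplier 14 (18.0): use full 13 ; 28 GPU-h to go.
Take 4 from Supplier L at 19.0 ; need 24 more.
Supplier D (22.0): use full 17 ; 7 GPU-h to go.
Supplier 12 at 27.0: take 7 of its 12 ; requirement met.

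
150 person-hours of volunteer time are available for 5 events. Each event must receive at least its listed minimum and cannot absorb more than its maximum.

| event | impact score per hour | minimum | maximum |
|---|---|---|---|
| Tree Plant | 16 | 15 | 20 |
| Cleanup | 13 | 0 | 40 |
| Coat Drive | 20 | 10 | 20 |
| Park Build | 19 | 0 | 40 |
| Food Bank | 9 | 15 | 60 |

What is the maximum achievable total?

2270

Meeting every minimum uses 15+0+10+0+15 = 40 person-hours, leaving 110.
Highest impact score per hour first: Coat Drive 20 > Park Build 19 > Tree Plant 16 > Cleanup 13 > Food Bank 9.
Coat Drive: +10 to 20 (cap) — 100 left.
Park Build: +40 to 40 (cap) — 60 left.
Tree Plant takes 5 more to reach its cap of 20 — 55 left.
Cleanup takes 40 more to reach its cap of 40 — 15 left.
Food Bank has room for 45 more but only 15 remain, so it gets 30.
Total = 16×20 + 13×40 + 20×20 + 19×40 + 9×30 = 2270.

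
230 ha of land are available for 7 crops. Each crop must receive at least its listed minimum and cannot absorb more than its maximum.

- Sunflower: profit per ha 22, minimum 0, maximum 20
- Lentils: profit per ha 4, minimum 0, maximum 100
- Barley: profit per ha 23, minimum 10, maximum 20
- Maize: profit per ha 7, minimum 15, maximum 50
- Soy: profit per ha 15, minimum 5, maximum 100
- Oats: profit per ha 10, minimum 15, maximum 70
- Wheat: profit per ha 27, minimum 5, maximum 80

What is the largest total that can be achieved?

Meeting every minimum uses 0+0+10+15+5+15+5 = 50 ha, leaving 180.
Order the crops by profit per ha: Wheat 27 > Barley 23 > Sunflower 22 > Soy 15 > Oats 10 > Maize 7 > Lentils 4.
Give Wheat 75 more to hit its cap of 80 — 105 left.
Barley takes 10 more to reach its cap of 20 — 95 left.
Sunflower takes 20 more to reach its cap of 20 — 75 left.
Soy has room for 95 more but only 75 remain, so it gets 80.
Total = 22×20 + 23×20 + 7×15 + 15×80 + 10×15 + 27×80 = 4515.

4515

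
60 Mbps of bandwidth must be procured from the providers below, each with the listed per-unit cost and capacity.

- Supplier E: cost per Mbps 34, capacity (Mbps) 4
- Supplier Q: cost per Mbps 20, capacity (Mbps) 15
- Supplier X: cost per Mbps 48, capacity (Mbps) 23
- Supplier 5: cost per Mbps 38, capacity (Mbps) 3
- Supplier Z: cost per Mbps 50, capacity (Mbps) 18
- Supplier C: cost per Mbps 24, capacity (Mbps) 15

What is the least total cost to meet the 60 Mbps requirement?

Use providers in increasing cost order.
Supplier Q at 20: take all 15 Mbps ; 45 still needed.
Take 15 from Supplier C at 24 ; need 30 more.
Take 4 from Supplier E at 34 ; need 26 more.
Supplier 5 at 38: take all 3 Mbps ; 23 still needed.
Take 23 from Supplier X at 48 ; need 0 more.
Supplier Z: unused.
Cost = 15×20 + 15×24 + 4×34 + 3×38 + 23×48 = 2014.

2014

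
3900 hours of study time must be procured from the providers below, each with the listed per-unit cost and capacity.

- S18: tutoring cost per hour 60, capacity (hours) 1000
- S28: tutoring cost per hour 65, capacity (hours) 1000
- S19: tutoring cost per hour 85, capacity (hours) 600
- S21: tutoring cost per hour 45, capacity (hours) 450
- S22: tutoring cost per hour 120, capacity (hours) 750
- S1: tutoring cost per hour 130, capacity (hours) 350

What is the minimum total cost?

Use providers in increasing cost order.
S21 at 45: take all 450 hours ; 3450 still needed.
S18 at 60: take all 1000 hours ; 2450 still needed.
S28 (65): use full 1000 ; 1450 hours to go.
S19 (85): use full 600 ; 850 hours to go.
Take 750 from S22 at 120 ; need 100 more.
S1 (130): take the remaining 100 ; done.
Cost = 450×45 + 1000×60 + 1000×65 + 600×85 + 750×120 + 100×130 = 299250.

299250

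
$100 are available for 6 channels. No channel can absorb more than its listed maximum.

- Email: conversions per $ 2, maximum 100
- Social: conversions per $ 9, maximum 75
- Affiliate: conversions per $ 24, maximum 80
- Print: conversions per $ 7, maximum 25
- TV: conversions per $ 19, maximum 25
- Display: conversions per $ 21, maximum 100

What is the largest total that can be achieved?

2340

Rank by conversions per $: Affiliate 24 > Display 21 > TV 19 > Social 9 > Print 7 > Email 2.
Give Affiliate 80 to hit its cap of 80 → 20 left.
Display: +20 (room for 100) → 20. Pool exhausted.
Total = 24×80 + 21×20 = 2340.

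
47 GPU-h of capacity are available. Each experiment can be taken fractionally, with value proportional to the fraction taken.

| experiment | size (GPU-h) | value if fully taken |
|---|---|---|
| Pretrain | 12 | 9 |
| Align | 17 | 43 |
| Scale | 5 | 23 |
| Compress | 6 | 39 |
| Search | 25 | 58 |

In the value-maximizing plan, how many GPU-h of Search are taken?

19

Sort by value density: Compress 39/6≈6.5, Scale 23/5≈4.6, Align 43/17≈2.53, Search 58/25≈2.32, Pretrain 9/12≈0.75.
All 6 GPU-h of Compress fit (value 39) ; 41 remain.
All 5 GPU-h of Scale fit (value 23) ; 36 remain.
All 17 GPU-h of Align fit (value 43) ; 19 remain.
19 GPU-h left: a 19/25 share of Search gives 58×19/25 = 44.08.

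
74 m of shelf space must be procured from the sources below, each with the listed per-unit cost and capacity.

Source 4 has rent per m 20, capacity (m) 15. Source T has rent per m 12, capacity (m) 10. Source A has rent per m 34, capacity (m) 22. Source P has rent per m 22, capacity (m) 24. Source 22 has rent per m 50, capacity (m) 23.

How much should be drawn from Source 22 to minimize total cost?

Cheapest first:
Take 10 from Source T at 12 ; need 64 more.
Source 4 (20): use full 15 ; 49 m to go.
Source P at 22: take all 24 m ; 25 still needed.
Source A (34): use full 22 ; 3 m to go.
Source 22 (50): take the remaining 3 ; done.

3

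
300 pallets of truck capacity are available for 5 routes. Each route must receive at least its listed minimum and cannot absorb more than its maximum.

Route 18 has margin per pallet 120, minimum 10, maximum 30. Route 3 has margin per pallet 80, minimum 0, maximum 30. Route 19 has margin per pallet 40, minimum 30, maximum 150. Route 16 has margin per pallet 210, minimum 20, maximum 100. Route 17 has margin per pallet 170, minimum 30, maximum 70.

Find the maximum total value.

Meeting every minimum uses 10+0+30+20+30 = 90 pallets, leaving 210.
Order the routes by margin per pallet: Route 16 210 > Route 17 170 > Route 18 120 > Route 3 80 > Route 19 40.
Give Route 16 80 more to hit its cap of 100 ; 130 left.
Route 17 takes 40 more to reach its cap of 70 ; 90 left.
Give Route 18 20 more to hit its cap of 30 ; 70 left.
Route 3: +30 to 30 (cap) ; 40 left.
Only 40 left; Route 19 takes them to reach 70.
Total = 120×30 + 80×30 + 40×70 + 210×100 + 170×70 = 41700.

41700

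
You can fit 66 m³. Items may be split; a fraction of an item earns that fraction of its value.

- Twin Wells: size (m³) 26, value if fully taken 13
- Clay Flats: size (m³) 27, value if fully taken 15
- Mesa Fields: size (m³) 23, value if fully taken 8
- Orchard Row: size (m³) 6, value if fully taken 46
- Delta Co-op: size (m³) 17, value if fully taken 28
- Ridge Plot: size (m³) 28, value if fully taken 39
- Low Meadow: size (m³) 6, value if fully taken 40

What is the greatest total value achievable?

Rank by value-to-size ratio: Orchard Row 46/6≈7.67, Low Meadow 40/6≈6.67, Delta Co-op 28/17≈1.65, Ridge Plot 39/28≈1.39, Clay Flats 15/27≈0.556, Twin Wells 13/26≈0.5, Mesa Fields 8/23≈0.348.
Orchard Row: take in full, 6 m³ for value 46 — 60 left.
Take all of Low Meadow (6 m³, value 40) — 54 m³ left.
Delta Co-op: take in full, 17 m³ for value 28 — 37 left.
Take all of Ridge Plot (28 m³, value 39) — 9 m³ left.
Only 9 m³ remain; take 9/27 of Clay Flats for value 15×9/27 = 5.
Total value = 158.

158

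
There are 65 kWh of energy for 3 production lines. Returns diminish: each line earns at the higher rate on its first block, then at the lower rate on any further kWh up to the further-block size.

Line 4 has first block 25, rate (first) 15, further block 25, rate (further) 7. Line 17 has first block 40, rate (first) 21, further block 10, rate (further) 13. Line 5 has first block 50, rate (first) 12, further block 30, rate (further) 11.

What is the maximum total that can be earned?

1215

Rank every tier by rate: Line 17/tier1 21 > Line 4/tier1 15 > Line 17/tier2 13 > Line 5/tier1 12 > Line 5/tier2 11 > Line 4/tier2 7.
Fill Line 17 tier1 block (40 at 21) — 25 left.
Line 4/tier1 (15): +25 — 0 left.
Total = 21×40 + 15×25 = 1215.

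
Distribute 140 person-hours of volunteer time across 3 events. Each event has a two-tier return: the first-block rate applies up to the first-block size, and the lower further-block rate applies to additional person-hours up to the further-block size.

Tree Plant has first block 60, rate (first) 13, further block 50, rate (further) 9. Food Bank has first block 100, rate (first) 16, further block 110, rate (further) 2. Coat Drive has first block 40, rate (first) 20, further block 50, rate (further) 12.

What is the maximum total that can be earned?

2400

Order all 6 blocks by rate: Coat Drive/T1 20 > Food Bank/T1 16 > Tree Plant/T1 13 > Coat Drive/T2 12 > Tree Plant/T2 9 > Food Bank/T2 2.
Coat Drive T1 at 20: fill all 40 — 100 left.
Food Bank T1 at 16: fill all 100 — 0 left.
Total = 20×40 + 16×100 = 2400.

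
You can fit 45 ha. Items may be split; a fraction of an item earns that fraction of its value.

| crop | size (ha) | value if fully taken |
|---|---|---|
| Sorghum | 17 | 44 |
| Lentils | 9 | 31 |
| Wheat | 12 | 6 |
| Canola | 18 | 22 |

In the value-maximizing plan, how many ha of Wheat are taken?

1

Best value per unit of size first: Lentils 31/9≈3.44, Sorghum 44/17≈2.59, Canola 22/18≈1.22, Wheat 6/12≈0.5.
Lentils: take in full, 9 ha for value 31 ; 36 left.
Sorghum: take in full, 17 ha for value 44 ; 19 left.
All 18 ha of Canola fit (value 22) ; 1 remain.
1 ha left: a 1/12 share of Wheat gives 6×1/12 = 0.5.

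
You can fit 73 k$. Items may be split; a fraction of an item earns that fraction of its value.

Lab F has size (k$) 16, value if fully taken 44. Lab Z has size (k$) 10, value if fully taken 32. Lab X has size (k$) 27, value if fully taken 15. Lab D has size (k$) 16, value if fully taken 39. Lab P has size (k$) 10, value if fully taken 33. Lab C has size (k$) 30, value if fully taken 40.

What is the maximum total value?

Best value per unit of size first: Lab P 33/10≈3.3, Lab Z 32/10≈3.2, Lab F 44/16≈2.75, Lab D 39/16≈2.44, Lab C 40/30≈1.33, Lab X 15/27≈0.556.
Take all of Lab P (10 k$, value 33) — 63 k$ left.
All 10 k$ of Lab Z fit (value 32) — 53 remain.
Take all of Lab F (16 k$, value 44) — 37 k$ left.
Lab D: take in full, 16 k$ for value 39 — 21 left.
Only 21 k$ remain; take 21/30 of Lab C for value 40×21/30 = 28.
Total value = 176.

176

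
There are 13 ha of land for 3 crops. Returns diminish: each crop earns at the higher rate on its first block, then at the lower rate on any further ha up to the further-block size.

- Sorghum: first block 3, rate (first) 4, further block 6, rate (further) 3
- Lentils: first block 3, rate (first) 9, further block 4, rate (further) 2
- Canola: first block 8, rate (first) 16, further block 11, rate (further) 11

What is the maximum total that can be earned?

183

Rank every tier by rate: Canola/tier1 16 > Canola/tier2 11 > Lentils/tier1 9 > Sorghum/tier1 4 > Sorghum/tier2 3 > Lentils/tier2 2.
Canola/tier1 (16): +8 — 5 left.
Canola tier2 at 11: only 5 left, fill 5.
Total = 16×8 + 11×5 = 183.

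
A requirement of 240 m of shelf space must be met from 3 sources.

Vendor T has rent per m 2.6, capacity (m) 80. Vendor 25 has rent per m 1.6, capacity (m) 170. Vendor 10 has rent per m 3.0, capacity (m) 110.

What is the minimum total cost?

454

Cheapest first:
Vendor 25 (1.6): use full 170 — 70 m to go.
Take 70 from Vendor T at 2.6 to finish.
Vendor 10: unused.
Cost = 170×1.6 + 70×2.6 = 454.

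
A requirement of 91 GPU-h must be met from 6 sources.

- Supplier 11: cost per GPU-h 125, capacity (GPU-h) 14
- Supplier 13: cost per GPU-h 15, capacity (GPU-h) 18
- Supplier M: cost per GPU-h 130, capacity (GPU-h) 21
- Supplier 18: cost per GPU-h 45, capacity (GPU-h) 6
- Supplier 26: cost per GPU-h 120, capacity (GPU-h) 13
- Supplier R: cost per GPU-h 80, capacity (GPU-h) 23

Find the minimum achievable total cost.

7900

Use sources in increasing cost order.
Take 18 from Supplier 13 at 15 — need 73 more.
Supplier 18 (45): use full 6 — 67 GPU-h to go.
Supplier R (80): use full 23 — 44 GPU-h to go.
Supplier 26 at 120: take all 13 GPU-h — 31 still needed.
Supplier 11 (125): use full 14 — 17 GPU-h to go.
Take 17 from Supplier M at 130 to finish.
Cost = 18×15 + 6×45 + 23×80 + 13×120 + 14×125 + 17×130 = 7900.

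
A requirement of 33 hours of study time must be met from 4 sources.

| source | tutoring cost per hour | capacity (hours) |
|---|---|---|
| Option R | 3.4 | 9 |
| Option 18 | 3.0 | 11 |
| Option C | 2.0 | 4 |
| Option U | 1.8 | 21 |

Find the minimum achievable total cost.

69.8

Fill from the cheapest source first.
Option U at 1.8: take all 21 hours → 12 still needed.
Take 4 from Option C at 2.0 → need 8 more.
Option 18 at 3.0: take 8 of its 11 → requirement met.
Option R: unused.
Cost = 21×1.8 + 4×2.0 + 8×3.0 = 69.8.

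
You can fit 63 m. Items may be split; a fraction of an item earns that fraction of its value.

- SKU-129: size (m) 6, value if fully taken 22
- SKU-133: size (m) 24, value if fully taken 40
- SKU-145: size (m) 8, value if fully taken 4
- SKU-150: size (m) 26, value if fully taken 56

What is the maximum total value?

121.5

Rank by value-to-size ratio: SKU-129 22/6≈3.67, SKU-150 56/26≈2.15, SKU-133 40/24≈1.67, SKU-145 4/8≈0.5.
All 6 m of SKU-129 fit (value 22) ; 57 remain.
SKU-150: take in full, 26 m for value 56 ; 31 left.
SKU-133: take in full, 24 m for value 40 ; 7 left.
7 m left: a 7/8 share of SKU-145 gives 4×7/8 = 3.5.
Total value = 121.5.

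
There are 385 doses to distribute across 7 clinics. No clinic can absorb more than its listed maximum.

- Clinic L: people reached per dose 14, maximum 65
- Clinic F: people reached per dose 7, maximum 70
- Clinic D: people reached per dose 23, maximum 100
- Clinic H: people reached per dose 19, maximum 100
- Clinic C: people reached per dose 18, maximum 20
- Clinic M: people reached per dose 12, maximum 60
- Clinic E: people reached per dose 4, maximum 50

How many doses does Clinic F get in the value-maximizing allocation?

40

Rank by people reached per dose: Clinic D 23 > Clinic H 19 > Clinic C 18 > Clinic L 14 > Clinic M 12 > Clinic F 7 > Clinic E 4.
Clinic D takes 100 to reach its cap of 100 → 285 left.
Clinic H takes 100 to reach its cap of 100 → 185 left.
Give Clinic C 20 to hit its cap of 20 → 165 left.
Clinic L: +65 to 65 (cap) → 100 left.
Clinic M takes 60 to reach its cap of 60 → 40 left.
Only 40 left; Clinic F takes them to reach 40.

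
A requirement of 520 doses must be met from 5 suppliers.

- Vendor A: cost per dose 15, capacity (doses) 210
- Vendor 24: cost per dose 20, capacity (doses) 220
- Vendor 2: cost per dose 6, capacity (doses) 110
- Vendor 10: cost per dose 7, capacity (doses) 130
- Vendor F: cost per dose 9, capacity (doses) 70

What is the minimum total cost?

Fill from the cheapest supplier first.
Vendor 2 at 6: take all 110 doses — 410 still needed.
Vendor 10 (7): use full 130 — 280 doses to go.
Vendor F (9): use full 70 — 210 doses to go.
Take 210 from Vendor A at 15 — need 0 more.
Vendor 24: unused.
Cost = 110×6 + 130×7 + 70×9 + 210×15 = 5350.

5350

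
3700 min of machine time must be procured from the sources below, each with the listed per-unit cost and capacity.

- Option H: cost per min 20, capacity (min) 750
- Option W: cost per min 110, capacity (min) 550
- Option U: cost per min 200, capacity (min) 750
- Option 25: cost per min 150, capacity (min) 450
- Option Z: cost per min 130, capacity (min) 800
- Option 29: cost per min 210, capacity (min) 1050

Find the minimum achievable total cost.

Cheapest first:
Option H (20): use full 750 — 2950 min to go.
Option W at 110: take all 550 min — 2400 still needed.
Option Z (130): use full 800 — 1600 min to go.
Take 450 from Option 25 at 150 — need 1150 more.
Option U (200): use full 750 — 400 min to go.
Option 29 at 210: take 400 of its 1050 — requirement met.
Cost = 750×20 + 550×110 + 800×130 + 450×150 + 750×200 + 400×210 = 481000.

481000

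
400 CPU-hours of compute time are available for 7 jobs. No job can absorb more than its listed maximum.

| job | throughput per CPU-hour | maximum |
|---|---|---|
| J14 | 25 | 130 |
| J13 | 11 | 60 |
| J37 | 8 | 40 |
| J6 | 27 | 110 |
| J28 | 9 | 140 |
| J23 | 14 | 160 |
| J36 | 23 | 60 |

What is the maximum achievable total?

9000

Highest throughput per CPU-hour first: J6 27 > J14 25 > J36 23 > J23 14 > J13 11 > J28 9 > J37 8.
Give J6 110 to hit its cap of 110 ; 290 left.
J14 takes 130 to reach its cap of 130 ; 160 left.
J36: +60 to 60 (cap) ; 100 left.
J23 has room for 160 but only 100 remain, so it gets 100.
Total = 25×130 + 27×110 + 14×100 + 23×60 = 9000.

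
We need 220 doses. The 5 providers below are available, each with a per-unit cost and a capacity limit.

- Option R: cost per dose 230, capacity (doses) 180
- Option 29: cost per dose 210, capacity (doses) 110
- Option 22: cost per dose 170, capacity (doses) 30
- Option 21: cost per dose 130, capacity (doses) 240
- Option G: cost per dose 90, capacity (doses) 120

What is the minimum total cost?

23800

Fill from the cheapest provider first.
Take 120 from Option G at 90 ; need 100 more.
Option 21 (130): take the remaining 100 ; done.
Option 22, Option 29, Option R: unused.
Cost = 120×90 + 100×130 = 23800.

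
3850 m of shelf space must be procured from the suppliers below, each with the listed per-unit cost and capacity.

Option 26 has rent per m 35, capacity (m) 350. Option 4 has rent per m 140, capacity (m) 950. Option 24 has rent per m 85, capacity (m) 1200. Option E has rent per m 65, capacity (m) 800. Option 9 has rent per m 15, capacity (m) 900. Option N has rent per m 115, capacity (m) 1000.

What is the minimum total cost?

248750

Cheapest first:
Option 9 (15): use full 900 — 2950 m to go.
Take 350 from Option 26 at 35 — need 2600 more.
Take 800 from Option E at 65 — need 1800 more.
Option 24 at 85: take all 1200 m — 600 still needed.
Take 600 from Option N at 115 to finish.
Option 4: unused.
Cost = 900×15 + 350×35 + 800×65 + 1200×85 + 600×115 = 248750.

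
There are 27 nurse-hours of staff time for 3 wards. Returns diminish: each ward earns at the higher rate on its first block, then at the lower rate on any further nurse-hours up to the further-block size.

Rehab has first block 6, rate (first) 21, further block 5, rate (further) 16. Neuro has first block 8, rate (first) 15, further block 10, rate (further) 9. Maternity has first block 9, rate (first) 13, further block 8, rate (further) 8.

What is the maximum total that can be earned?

Rank every tier by rate: Rehab/first 21 > Rehab/second 16 > Neuro/first 15 > Maternity/first 13 > Neuro/second 9 > Maternity/second 8.
Rehab first at 21: fill all 6 → 21 left.
Rehab/second (16): +5 → 16 left.
Fill Neuro first block (8 at 15) → 8 left.
Maternity/first: +8 of 9 at 13; pool empty.
Total = 21×6 + 16×5 + 15×8 + 13×8 = 430.

430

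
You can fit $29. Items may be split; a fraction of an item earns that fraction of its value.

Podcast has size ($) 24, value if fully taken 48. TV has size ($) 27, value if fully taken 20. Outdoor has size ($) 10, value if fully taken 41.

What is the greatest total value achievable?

79

Rank by value-to-size ratio: Outdoor 41/10≈4.1, Podcast 48/24≈2, TV 20/27≈0.741.
Outdoor: take in full, 10 $ for value 41 → 19 left.
Only 19 $ remain; take 19/24 of Podcast for value 48×19/24 = 38.
Total value = 79.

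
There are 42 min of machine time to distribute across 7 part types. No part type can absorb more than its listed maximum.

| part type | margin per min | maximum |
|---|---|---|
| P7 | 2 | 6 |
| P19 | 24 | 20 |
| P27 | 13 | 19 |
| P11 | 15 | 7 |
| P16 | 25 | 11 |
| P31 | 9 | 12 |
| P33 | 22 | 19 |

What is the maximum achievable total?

997

Highest margin per min first: P16 25 > P19 24 > P33 22 > P11 15 > P27 13 > P31 9 > P7 2.
Give P16 11 to hit its cap of 11 — 31 left.
P19: +20 to 20 (cap) — 11 left.
Only 11 left; P33 takes them to reach 11.
Total = 24×20 + 25×11 + 22×11 = 997.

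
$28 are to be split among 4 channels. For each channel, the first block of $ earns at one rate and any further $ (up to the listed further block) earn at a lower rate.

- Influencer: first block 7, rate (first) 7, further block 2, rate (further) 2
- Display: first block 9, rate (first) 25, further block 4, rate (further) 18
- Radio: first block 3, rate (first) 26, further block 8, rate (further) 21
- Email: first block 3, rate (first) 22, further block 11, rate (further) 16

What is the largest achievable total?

625

Treat each block as its own option and order by rate: Radio/first 26 > Display/first 25 > Email/first 22 > Radio/second 21 > Display/second 18 > Email/second 16 > Influencer/first 7 > Influencer/second 2.
Radio/first (26): +3 → 25 left.
Display/first (25): +9 → 16 left.
Email first at 22: fill all 3 → 13 left.
Fill Radio second block (8 at 21) → 5 left.
Fill Display second block (4 at 18) → 1 left.
Email/second: +1 of 11 at 16; pool empty.
Total = 26×3 + 25×9 + 22×3 + 21×8 + 18×4 + 16×1 = 625.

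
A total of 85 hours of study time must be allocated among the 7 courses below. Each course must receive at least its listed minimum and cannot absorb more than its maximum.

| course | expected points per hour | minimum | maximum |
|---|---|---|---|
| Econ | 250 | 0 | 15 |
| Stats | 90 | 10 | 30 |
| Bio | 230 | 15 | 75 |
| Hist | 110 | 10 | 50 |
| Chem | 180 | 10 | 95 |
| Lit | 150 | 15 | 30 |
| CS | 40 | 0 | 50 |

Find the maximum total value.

15550

Meeting every minimum uses 0+10+15+10+10+15+0 = 60 hours, leaving 25.
Highest expected points per hour first: Econ 250 > Bio 230 > Chem 180 > Lit 150 > Hist 110 > Stats 90 > CS 40.
Econ takes 15 more to reach its cap of 15 — 10 left.
Bio has room for 60 more but only 10 remain, so it gets 25.
Total = 250×15 + 90×10 + 230×25 + 110×10 + 180×10 + 150×15 = 15550.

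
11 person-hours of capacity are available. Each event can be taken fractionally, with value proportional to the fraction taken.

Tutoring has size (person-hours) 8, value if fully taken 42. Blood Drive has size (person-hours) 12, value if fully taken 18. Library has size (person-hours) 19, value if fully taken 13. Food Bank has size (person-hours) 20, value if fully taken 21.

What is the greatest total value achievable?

Rank by value-to-size ratio: Tutoring 42/8≈5.25, Blood Drive 18/12≈1.5, Food Bank 21/20≈1.05, Library 13/19≈0.684.
Take all of Tutoring (8 person-hours, value 42) → 3 person-hours left.
Fill the last 3 person-hours with part of Blood Drive: 3/12 of it earns 4.5.
Total value = 46.5.

46.5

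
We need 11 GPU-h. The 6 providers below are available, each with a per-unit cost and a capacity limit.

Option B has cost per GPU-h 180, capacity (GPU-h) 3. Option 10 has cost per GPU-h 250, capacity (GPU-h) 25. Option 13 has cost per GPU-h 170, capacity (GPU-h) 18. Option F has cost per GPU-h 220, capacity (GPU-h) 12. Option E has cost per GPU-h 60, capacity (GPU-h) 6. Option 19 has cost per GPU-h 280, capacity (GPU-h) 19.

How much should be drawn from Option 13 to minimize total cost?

5

Use providers in increasing cost order.
Option E (60): use full 6 → 5 GPU-h to go.
Take 5 from Option 13 at 170 to finish.
Option B, Option F, Option 10, Option 19: unused.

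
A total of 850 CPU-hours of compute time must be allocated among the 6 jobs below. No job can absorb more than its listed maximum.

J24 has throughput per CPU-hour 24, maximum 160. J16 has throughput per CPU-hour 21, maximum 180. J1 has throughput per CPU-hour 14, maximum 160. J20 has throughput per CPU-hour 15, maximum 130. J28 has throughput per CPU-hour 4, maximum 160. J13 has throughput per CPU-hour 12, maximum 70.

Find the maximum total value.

Highest throughput per CPU-hour first: J24 24 > J16 21 > J20 15 > J1 14 > J13 12 > J28 4.
J24 takes 160 to reach its cap of 160 — 690 left.
Give J16 180 to hit its cap of 180 — 510 left.
J20: +130 to 130 (cap) — 380 left.
J1 takes 160 to reach its cap of 160 — 220 left.
J13 takes 70 to reach its cap of 70 — 150 left.
J28 has room for 160 but only 150 remain, so it gets 150.
Total = 24×160 + 21×180 + 14×160 + 15×130 + 4×150 + 12×70 = 13250.

13250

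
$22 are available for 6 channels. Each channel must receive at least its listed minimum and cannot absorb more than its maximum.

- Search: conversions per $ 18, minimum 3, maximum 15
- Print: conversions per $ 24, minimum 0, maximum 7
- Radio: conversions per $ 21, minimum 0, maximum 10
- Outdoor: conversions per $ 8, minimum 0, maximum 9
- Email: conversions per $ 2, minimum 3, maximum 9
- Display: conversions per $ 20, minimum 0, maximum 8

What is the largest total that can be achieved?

417

Meeting every minimum uses 3+0+0+0+3+0 = 6 $, leaving 16.
Highest conversions per $ first: Print 24 > Radio 21 > Display 20 > Search 18 > Outdoor 8 > Email 2.
Print: +7 to 7 (cap) ; 9 left.
Radio: +9 (room for 10) → 9. Pool exhausted.
Total = 18×3 + 24×7 + 21×9 + 2×3 = 417.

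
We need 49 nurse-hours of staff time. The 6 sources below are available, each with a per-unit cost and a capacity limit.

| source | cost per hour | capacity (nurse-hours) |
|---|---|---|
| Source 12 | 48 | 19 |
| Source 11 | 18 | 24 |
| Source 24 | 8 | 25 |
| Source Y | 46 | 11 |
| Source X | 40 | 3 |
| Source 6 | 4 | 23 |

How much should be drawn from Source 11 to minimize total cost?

Cheapest first:
Source 6 at 4: take all 23 nurse-hours → 26 still needed.
Source 24 (8): use full 25 → 1 nurse-hours to go.
Take 1 from Source 11 at 18 to finish.
Source X, Source Y, Source 12: unused.

1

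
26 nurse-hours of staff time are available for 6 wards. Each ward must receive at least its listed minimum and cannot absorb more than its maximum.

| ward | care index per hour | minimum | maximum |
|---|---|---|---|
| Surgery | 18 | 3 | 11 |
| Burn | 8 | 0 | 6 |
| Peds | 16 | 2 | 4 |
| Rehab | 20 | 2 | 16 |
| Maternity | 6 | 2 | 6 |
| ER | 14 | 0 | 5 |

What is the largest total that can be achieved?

Meeting every minimum uses 3+0+2+2+2+0 = 9 nurse-hours, leaving 17.
Highest care index per hour first: Rehab 20 > Surgery 18 > Peds 16 > ER 14 > Burn 8 > Maternity 6.
Give Rehab 14 more to hit its cap of 16 — 3 left.
Surgery has room for 8 more but only 3 remain, so it gets 6.
Total = 18×6 + 16×2 + 20×16 + 6×2 = 472.

472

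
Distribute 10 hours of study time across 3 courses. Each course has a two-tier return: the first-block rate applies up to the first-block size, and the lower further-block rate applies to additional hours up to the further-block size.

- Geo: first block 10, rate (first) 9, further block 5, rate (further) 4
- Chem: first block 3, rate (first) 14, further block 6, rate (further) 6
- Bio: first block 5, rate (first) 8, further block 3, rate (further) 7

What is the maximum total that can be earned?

Order all 6 blocks by rate: Chem/first 14 > Geo/first 9 > Bio/first 8 > Bio/second 7 > Chem/second 6 > Geo/second 4.
Chem first at 14: fill all 3 ; 7 left.
Geo first at 9: only 7 left, fill 7.
Total = 14×3 + 9×7 = 105.

105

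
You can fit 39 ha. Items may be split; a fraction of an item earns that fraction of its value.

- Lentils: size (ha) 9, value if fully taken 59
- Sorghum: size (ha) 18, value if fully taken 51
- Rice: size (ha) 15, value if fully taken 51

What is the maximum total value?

152.5

Rank by value-to-size ratio: Lentils 59/9≈6.56, Rice 51/15≈3.4, Sorghum 51/18≈2.83.
All 9 ha of Lentils fit (value 59) — 30 remain.
All 15 ha of Rice fit (value 51) — 15 remain.
15 ha left: a 15/18 share of Sorghum gives 51×15/18 = 42.5.
Total value = 152.5.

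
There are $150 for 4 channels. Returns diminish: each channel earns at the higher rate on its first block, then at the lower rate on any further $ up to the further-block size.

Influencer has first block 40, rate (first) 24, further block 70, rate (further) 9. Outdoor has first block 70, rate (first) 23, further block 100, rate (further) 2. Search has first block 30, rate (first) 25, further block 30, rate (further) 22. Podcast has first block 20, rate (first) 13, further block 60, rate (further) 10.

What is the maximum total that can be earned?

Treat each block as its own option and order by rate: Search/first 25 > Influencer/first 24 > Outdoor/first 23 > Search/second 22 > Podcast/first 13 > Podcast/second 10 > Influencer/second 9 > Outdoor/second 2.
Search first at 25: fill all 30 ; 120 left.
Fill Influencer first block (40 at 24) ; 80 left.
Outdoor/first (23): +70 ; 10 left.
Search second at 22: only 10 left, fill 10.
Total = 25×30 + 24×40 + 23×70 + 22×10 = 3540.

3540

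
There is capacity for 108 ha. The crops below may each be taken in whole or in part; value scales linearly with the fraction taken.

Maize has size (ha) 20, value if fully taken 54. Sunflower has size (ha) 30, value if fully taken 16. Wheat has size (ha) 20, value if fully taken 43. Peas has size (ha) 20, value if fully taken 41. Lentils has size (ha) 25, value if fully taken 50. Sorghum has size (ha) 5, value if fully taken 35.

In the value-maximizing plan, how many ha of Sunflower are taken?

18

Best value per unit of size first: Sorghum 35/5≈7, Maize 54/20≈2.7, Wheat 43/20≈2.15, Peas 41/20≈2.05, Lentils 50/25≈2, Sunflower 16/30≈0.533.
All 5 ha of Sorghum fit (value 35) ; 103 remain.
Take all of Maize (20 ha, value 54) ; 83 ha left.
Wheat: take in full, 20 ha for value 43 ; 63 left.
Take all of Peas (20 ha, value 41) ; 43 ha left.
Take all of Lentils (25 ha, value 50) ; 18 ha left.
Only 18 ha remain; take 18/30 of Sunflower for value 16×18/30 = 9.6.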